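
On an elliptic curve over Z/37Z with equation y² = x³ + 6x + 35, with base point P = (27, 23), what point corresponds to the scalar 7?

Repeated addition: build up to 7P.
2P: tangent at (27, 23): λ = (3·27² + 6)/(2·23) ≡ 10/9. 9⁻¹ ≡ 33 (mod 37) since 9·33 = 297 ≡ 1, so λ ≡ 10·33 ≡ 34.
  x = λ² - 27 - 27 = 1156 - 54 ≡ 29; y = λ·(27 - 29) - 23 ≡ 20. → (29, 20)
3P: (29, 20) + (27, 23). λ = (23 - 20)/(27 - 29) ≡ 3/35 mod 37. 35⁻¹ ≡ 18 (mod 37) since 35·18 = 630 ≡ 1, so λ ≡ 17.
  x = λ² - 29 - 27 = 289 - 56 ≡ 11; y = λ·(29 - 11) - 20 ≡ 27. → (11, 27)
4P: (11, 27) + (27, 23). λ = (23 - 27)/(27 - 11) ≡ 33/16 mod 37. 16⁻¹ ≡ 7 (mod 37) since 16·7 = 112 ≡ 1, so λ ≡ 9.
  x = λ² - 11 - 27 = 81 - 38 ≡ 6; y = λ·(11 - 6) - 27 ≡ 18. → (6, 18)
5P: (6, 18) + (27, 23). λ = (23 - 18)/(27 - 6) ≡ 5/21 mod 37. 21⁻¹ ≡ 30 (mod 37), so λ ≡ 2.
  x = λ² - 6 - 27 = 4 - 33 ≡ 8; y = λ·(6 - 8) - 18 ≡ 15. → (8, 15)
6P: (8, 15) + (27, 23). λ = (23 - 15)/(27 - 8) ≡ 8/19 mod 37. 19⁻¹ ≡ 2 (mod 37), so λ ≡ 16.
  x = λ² - 8 - 27 = 256 - 35 ≡ 36; y = λ·(8 - 36) - 15 ≡ 18. → (36, 18)
7P: (36, 18) + (27, 23). λ = (23 - 18)/(27 - 36) ≡ 5/28 mod 37. 28⁻¹ ≡ 4 (mod 37) since 28·4 = 112 ≡ 1, so λ ≡ 20.
  x = λ² - 36 - 27 = 400 - 63 ≡ 4; y = λ·(36 - 4) - 18 ≡ 30. → (4, 30)

(4, 30)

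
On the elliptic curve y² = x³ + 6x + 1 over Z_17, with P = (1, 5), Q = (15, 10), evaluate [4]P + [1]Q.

(1, 5)

First 4P:
Repeated addition: build up to 4P.
2P: tangent at (1, 5): λ = (3·1² + 6)/(2·5) ≡ 9/10. 10⁻¹ ≡ 12 (mod 17) since 10·12 = 120 ≡ 1, so λ ≡ 9·12 ≡ 6.
  x = λ² - 1 - 1 = 36 - 2 ≡ 0; y = λ·(1 - 0) - 5 ≡ 1. → (0, 1)
3P: (0, 1) + (1, 5). λ = (5 - 1)/(1 - 0) ≡ 4/1 mod 17. 1⁻¹ ≡ 1 (mod 17) since 1·1 = 1 ≡ 1, so λ ≡ 4.
  x = λ² - 0 - 1 = 16 - 1 ≡ 15; y = λ·(0 - 15) - 1 ≡ 7. → (15, 7)
4P: (15, 7) + (1, 5). λ = (5 - 7)/(1 - 15) ≡ 15/3 mod 17. 3⁻¹ ≡ 6 (mod 17), so λ ≡ 5.
  x = λ² - 15 - 1 = 25 - 16 ≡ 9; y = λ·(15 - 9) - 7 ≡ 6. → (9, 6)
4P = (9, 6).
Finally 4P + Q:
(9, 6) + (15, 10). λ = (10 - 6)/(15 - 9) ≡ 4/6 mod 17. 6⁻¹ ≡ 3 (mod 17) since 6·3 = 18 ≡ 1, so λ ≡ 12.
  x = λ² - 9 - 15 = 144 - 24 ≡ 1; y = λ·(9 - 1) - 6 ≡ 5. → (1, 5)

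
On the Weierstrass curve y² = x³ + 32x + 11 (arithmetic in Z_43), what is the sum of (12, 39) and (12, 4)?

O

The two points share x = 12 and their y-coordinates satisfy 39 + 4 ≡ 0 (mod 43), so they are inverses. Their sum is the point at infinity.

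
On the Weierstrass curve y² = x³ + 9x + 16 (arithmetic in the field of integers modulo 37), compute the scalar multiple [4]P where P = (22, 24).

Double-and-add on 4 = (100)₂. Start with P = (22, 24) for the leading 1-bit.
double: tangent at (22, 24): λ = (3·22² + 9)/(2·24) ≡ 18/11. 11⁻¹ ≡ 27 (mod 37) since 11·27 = 297 ≡ 1, so λ ≡ 18·27 ≡ 5.
  x = λ² - 22 - 22 = 25 - 44 ≡ 18; y = λ·(22 - 18) - 24 ≡ 33. → (18, 33)
double: tangent at (18, 33): λ = (3·18² + 9)/(2·33) ≡ 19/29. 29⁻¹ ≡ 23 (mod 37), so λ ≡ 19·23 ≡ 30.
  x = λ² - 18 - 18 = 900 - 36 ≡ 13; y = λ·(18 - 13) - 33 ≡ 6. → (13, 6)

(13, 6)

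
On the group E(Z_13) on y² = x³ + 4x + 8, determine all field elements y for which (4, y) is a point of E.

x³ + 4x + 8 = 88 ≡ 10 (mod 13).
Square roots of 10 mod 13: 6 and 7 (since 6² = 36 ≡ 10).

6, 7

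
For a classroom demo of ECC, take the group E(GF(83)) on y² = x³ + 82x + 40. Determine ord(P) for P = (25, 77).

2P: tangent at (25, 77): λ = (3·25² + 82)/(2·77) ≡ 48/71. 71⁻¹ ≡ 76 (mod 83) since 71·76 = 5396 ≡ 1, so λ ≡ 48·76 ≡ 79.
  x = λ² - 25 - 25 = 6241 - 50 ≡ 49; y = λ·(25 - 49) - 77 ≡ 19. → (49, 19)
3P: (49, 19) + (25, 77). λ = (77 - 19)/(25 - 49) ≡ 58/59 mod 83. 59⁻¹ ≡ 38 (mod 83) since 59·38 = 2242 ≡ 1, so λ ≡ 46.
  x = λ² - 49 - 25 = 2116 - 74 ≡ 50; y = λ·(49 - 50) - 19 ≡ 18. → (50, 18)
4P: (50, 18) + (25, 77). λ = (77 - 18)/(25 - 50) ≡ 59/58 mod 83. 58⁻¹ ≡ 73 (mod 83) since 58·73 = 4234 ≡ 1, so λ ≡ 74.
  x = λ² - 50 - 25 = 5476 - 75 ≡ 6; y = λ·(50 - 6) - 18 ≡ 1. → (6, 1)
5P: (6, 1) + (25, 77). λ = (77 - 1)/(25 - 6) ≡ 76/19 mod 83. 19⁻¹ ≡ 35 (mod 83), so λ ≡ 4.
  x = λ² - 6 - 25 = 16 - 31 ≡ 68; y = λ·(6 - 68) - 1 ≡ 0. → (68, 0)
6P: (68, 0) + (25, 77). λ = (77 - 0)/(25 - 68) ≡ 77/40 mod 83. 40⁻¹ ≡ 27 (mod 83) since 40·27 = 1080 ≡ 1, so λ ≡ 4.
  x = λ² - 68 - 25 = 16 - 93 ≡ 6; y = λ·(68 - 6) - 0 ≡ 82. → (6, 82)
7P: (6, 82) + (25, 77). λ = (77 - 82)/(25 - 6) ≡ 78/19 mod 83. 19⁻¹ ≡ 35 (mod 83) since 19·35 = 665 ≡ 1, so λ ≡ 74.
  x = λ² - 6 - 25 = 5476 - 31 ≡ 50; y = λ·(6 - 50) - 82 ≡ 65. → (50, 65)
8P: (50, 65) + (25, 77). λ = (77 - 65)/(25 - 50) ≡ 12/58 mod 83. 58⁻¹ ≡ 73 (mod 83), so λ ≡ 46.
  x = λ² - 50 - 25 = 2116 - 75 ≡ 49; y = λ·(50 - 49) - 65 ≡ 64. → (49, 64)
9P: (49, 64) + (25, 77). λ = (77 - 64)/(25 - 49) ≡ 13/59 mod 83. 59⁻¹ ≡ 38 (mod 83) since 59·38 = 2242 ≡ 1, so λ ≡ 79.
  x = λ² - 49 - 25 = 6241 - 74 ≡ 25; y = λ·(49 - 25) - 64 ≡ 6. → (25, 6)
10P: (25, 6) + (25, 77): same x and y₁ ≡ -y₂, so the sum is ∞.
10P = ∞, so the order is 10.

10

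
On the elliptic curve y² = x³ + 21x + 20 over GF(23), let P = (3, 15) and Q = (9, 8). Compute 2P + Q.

(11, 15)

First 2P:
Repeated addition: build up to 2P.
2P: tangent at (3, 15): λ = (3·3² + 21)/(2·15) ≡ 2/7. 7⁻¹ ≡ 10 (mod 23), so λ ≡ 2·10 ≡ 20.
  x = λ² - 3 - 3 = 400 - 6 ≡ 3; y = λ·(3 - 3) - 15 ≡ 8. → (3, 8)
2P = (3, 8).
Finally 2P + Q:
(3, 8) + (9, 8). λ = (8 - 8)/(9 - 3) ≡ 0/6 mod 23. 6⁻¹ ≡ 4 (mod 23), so λ ≡ 0.
  x = λ² - 3 - 9 = 0 - 12 ≡ 11; y = λ·(3 - 11) - 8 ≡ 15. → (11, 15)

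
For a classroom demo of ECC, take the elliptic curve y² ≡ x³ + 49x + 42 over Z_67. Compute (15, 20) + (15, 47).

The two points share x = 15 and their y-coordinates satisfy 20 + 47 ≡ 0 (mod 67), so they are inverses. Their sum is ∞.

O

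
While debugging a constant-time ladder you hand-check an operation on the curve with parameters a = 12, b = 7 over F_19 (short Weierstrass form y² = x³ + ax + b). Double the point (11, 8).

(4, 10)

tangent at (11, 8): λ = (3·11² + 12)/(2·8) ≡ 14/16. 16⁻¹ ≡ 6 (mod 19), so λ ≡ 14·6 ≡ 8.
  x = λ² - 11 - 11 = 64 - 22 ≡ 4; y = λ·(11 - 4) - 8 ≡ 10. → (4, 10)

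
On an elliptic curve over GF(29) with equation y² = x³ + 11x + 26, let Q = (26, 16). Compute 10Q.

Double-and-add on 10 = (1010)₂. Start with Q = (26, 16) for the leading 1-bit.
double: tangent at (26, 16): λ = (3·26² + 11)/(2·16) ≡ 9/3. 3⁻¹ ≡ 10 (mod 29), so λ ≡ 9·10 ≡ 3.
  x = λ² - 26 - 26 = 9 - 52 ≡ 15; y = λ·(26 - 15) - 16 ≡ 17. → (15, 17)
double: tangent at (15, 17): λ = (3·15² + 11)/(2·17) ≡ 19/5. 5⁻¹ ≡ 6 (mod 29), so λ ≡ 19·6 ≡ 27.
  x = λ² - 15 - 15 = 729 - 30 ≡ 3; y = λ·(15 - 3) - 17 ≡ 17. → (3, 17)
add Q: (3, 17) + (26, 16). λ = (16 - 17)/(26 - 3) ≡ 28/23 mod 29. 23⁻¹ ≡ 24 (mod 29) since 23·24 = 552 ≡ 1, so λ ≡ 5.
  x = λ² - 3 - 26 = 25 - 29 ≡ 25; y = λ·(3 - 25) - 17 ≡ 18. → (25, 18)
double: tangent at (25, 18): λ = (3·25² + 11)/(2·18) ≡ 1/7. 7⁻¹ ≡ 25 (mod 29), so λ ≡ 1·25 ≡ 25.
  x = λ² - 25 - 25 = 625 - 50 ≡ 24; y = λ·(25 - 24) - 18 ≡ 7. → (24, 7)

(24, 7)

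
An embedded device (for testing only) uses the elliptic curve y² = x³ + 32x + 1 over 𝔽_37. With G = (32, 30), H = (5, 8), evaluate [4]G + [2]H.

First 4G:
Repeated addition: build up to 4G.
2G: tangent at (32, 30): λ = (3·32² + 32)/(2·30) ≡ 33/23. 23⁻¹ ≡ 29 (mod 37), so λ ≡ 33·29 ≡ 32.
  x = λ² - 32 - 32 = 1024 - 64 ≡ 35; y = λ·(32 - 35) - 30 ≡ 22. → (35, 22)
3G: (35, 22) + (32, 30). λ = (30 - 22)/(32 - 35) ≡ 8/34 mod 37. 34⁻¹ ≡ 12 (mod 37) since 34·12 = 408 ≡ 1, so λ ≡ 22.
  x = λ² - 35 - 32 = 484 - 67 ≡ 10; y = λ·(35 - 10) - 22 ≡ 10. → (10, 10)
4G: (10, 10) + (32, 30). λ = (30 - 10)/(32 - 10) ≡ 20/22 mod 37. 22⁻¹ ≡ 32 (mod 37), so λ ≡ 11.
  x = λ² - 10 - 32 = 121 - 42 ≡ 5; y = λ·(10 - 5) - 10 ≡ 8. → (5, 8)
4G = (5, 8).
Next 2H:
Repeated addition: build up to 2H.
2H: tangent at (5, 8): λ = (3·5² + 32)/(2·8) ≡ 33/16. 16⁻¹ ≡ 7 (mod 37), so λ ≡ 33·7 ≡ 9.
  x = λ² - 5 - 5 = 81 - 10 ≡ 34; y = λ·(5 - 34) - 8 ≡ 27. → (34, 27)
2H = (34, 27).
Finally 4G + 2H:
(5, 8) + (34, 27). λ = (27 - 8)/(34 - 5) ≡ 19/29 mod 37. 29⁻¹ ≡ 23 (mod 37) since 29·23 = 667 ≡ 1, so λ ≡ 30.
  x = λ² - 5 - 34 = 900 - 39 ≡ 10; y = λ·(5 - 10) - 8 ≡ 27. → (10, 27)

(10, 27)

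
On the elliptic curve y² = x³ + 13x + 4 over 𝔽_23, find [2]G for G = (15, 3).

(11, 11)

tangent at (15, 3): λ = (3·15² + 13)/(2·3) ≡ 21/6. 6⁻¹ ≡ 4 (mod 23), so λ ≡ 21·4 ≡ 15.
  x = λ² - 15 - 15 = 225 - 30 ≡ 11; y = λ·(15 - 11) - 3 ≡ 11. → (11, 11)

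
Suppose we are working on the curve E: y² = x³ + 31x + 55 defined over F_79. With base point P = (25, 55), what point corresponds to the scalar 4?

(58, 52)

Repeated addition: build up to 4P.
2P: tangent at (25, 55): λ = (3·25² + 31)/(2·55) ≡ 10/31. 31⁻¹ ≡ 51 (mod 79), so λ ≡ 10·51 ≡ 36.
  x = λ² - 25 - 25 = 1296 - 50 ≡ 61; y = λ·(25 - 61) - 55 ≡ 71. → (61, 71)
3P: (61, 71) + (25, 55). λ = (55 - 71)/(25 - 61) ≡ 63/43 mod 79. 43⁻¹ ≡ 68 (mod 79) since 43·68 = 2924 ≡ 1, so λ ≡ 18.
  x = λ² - 61 - 25 = 324 - 86 ≡ 1; y = λ·(61 - 1) - 71 ≡ 61. → (1, 61)
4P: (1, 61) + (25, 55). λ = (55 - 61)/(25 - 1) ≡ 73/24 mod 79. 24⁻¹ ≡ 56 (mod 79), so λ ≡ 59.
  x = λ² - 1 - 25 = 3481 - 26 ≡ 58; y = λ·(1 - 58) - 61 ≡ 52. → (58, 52)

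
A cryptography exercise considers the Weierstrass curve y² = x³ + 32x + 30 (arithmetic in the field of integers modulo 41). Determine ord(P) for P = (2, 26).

6

2P: tangent at (2, 26): λ = (3·2² + 32)/(2·26) ≡ 3/11. 11⁻¹ ≡ 15 (mod 41), so λ ≡ 3·15 ≡ 4.
  x = λ² - 2 - 2 = 16 - 4 ≡ 12; y = λ·(2 - 12) - 26 ≡ 16. → (12, 16)
3P: (12, 16) + (2, 26). λ = (26 - 16)/(2 - 12) ≡ 10/31 mod 41. 31⁻¹ ≡ 4 (mod 41) since 31·4 = 124 ≡ 1, so λ ≡ 40.
  x = λ² - 12 - 2 = 1600 - 14 ≡ 28; y = λ·(12 - 28) - 16 ≡ 0. → (28, 0)
4P: (28, 0) + (2, 26). λ = (26 - 0)/(2 - 28) ≡ 26/15 mod 41. 15⁻¹ ≡ 11 (mod 41), so λ ≡ 40.
  x = λ² - 28 - 2 = 1600 - 30 ≡ 12; y = λ·(28 - 12) - 0 ≡ 25. → (12, 25)
5P: (12, 25) + (2, 26). λ = (26 - 25)/(2 - 12) ≡ 1/31 mod 41. 31⁻¹ ≡ 4 (mod 41), so λ ≡ 4.
  x = λ² - 12 - 2 = 16 - 14 ≡ 2; y = λ·(12 - 2) - 25 ≡ 15. → (2, 15)
6P: (2, 15) + (2, 26): same x and y₁ ≡ -y₂, so the sum is O.
6P = O, so the order is 6.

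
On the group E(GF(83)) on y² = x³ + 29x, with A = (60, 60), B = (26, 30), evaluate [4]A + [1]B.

First 4A:
Repeated addition: build up to 4A.
2A: tangent at (60, 60): λ = (3·60² + 29)/(2·60) ≡ 39/37. 37⁻¹ ≡ 9 (mod 83) since 37·9 = 333 ≡ 1, so λ ≡ 39·9 ≡ 19.
  x = λ² - 60 - 60 = 361 - 120 ≡ 75; y = λ·(60 - 75) - 60 ≡ 70. → (75, 70)
3A: (75, 70) + (60, 60). λ = (60 - 70)/(60 - 75) ≡ 73/68 mod 83. 68⁻¹ ≡ 11 (mod 83) since 68·11 = 748 ≡ 1, so λ ≡ 56.
  x = λ² - 75 - 60 = 3136 - 135 ≡ 13; y = λ·(75 - 13) - 70 ≡ 82. → (13, 82)
4A: (13, 82) + (60, 60). λ = (60 - 82)/(60 - 13) ≡ 61/47 mod 83. 47⁻¹ ≡ 53 (mod 83), so λ ≡ 79.
  x = λ² - 13 - 60 = 6241 - 73 ≡ 26; y = λ·(13 - 26) - 82 ≡ 53. → (26, 53)
4A = (26, 53).
Finally 4A + B:
(26, 53) + (26, 30): same x and y₁ ≡ -y₂, so the sum is 𝒪.

O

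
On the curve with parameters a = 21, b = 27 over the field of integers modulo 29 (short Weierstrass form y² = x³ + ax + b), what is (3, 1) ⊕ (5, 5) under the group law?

(25, 13)

(3, 1) + (5, 5). λ = (5 - 1)/(5 - 3) ≡ 4/2 mod 29. 2⁻¹ ≡ 15 (mod 29), so λ ≡ 2.
  x = λ² - 3 - 5 = 4 - 8 ≡ 25; y = λ·(3 - 25) - 1 ≡ 13. → (25, 13)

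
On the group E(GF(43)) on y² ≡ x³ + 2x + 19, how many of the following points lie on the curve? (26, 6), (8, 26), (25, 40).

1

(26, 6): 6² ≡ 36, rhs ≡ 17 → off.
(8, 26): 26² ≡ 31, rhs ≡ 31 → on.
(25, 40): 40² ≡ 9, rhs ≡ 42 → off.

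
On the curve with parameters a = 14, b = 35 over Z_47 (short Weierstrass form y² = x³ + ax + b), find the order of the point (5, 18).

10

2P: tangent at (5, 18): λ = (3·5² + 14)/(2·18) ≡ 42/36. 36⁻¹ ≡ 17 (mod 47), so λ ≡ 42·17 ≡ 9.
  x = λ² - 5 - 5 = 81 - 10 ≡ 24; y = λ·(5 - 24) - 18 ≡ 46. → (24, 46)
3P: (24, 46) + (5, 18). λ = (18 - 46)/(5 - 24) ≡ 19/28 mod 47. 28⁻¹ ≡ 42 (mod 47), so λ ≡ 46.
  x = λ² - 24 - 5 = 2116 - 29 ≡ 19; y = λ·(24 - 19) - 46 ≡ 43. → (19, 43)
4P: (19, 43) + (5, 18). λ = (18 - 43)/(5 - 19) ≡ 22/33 mod 47. 33⁻¹ ≡ 10 (mod 47), so λ ≡ 32.
  x = λ² - 19 - 5 = 1024 - 24 ≡ 13; y = λ·(19 - 13) - 43 ≡ 8. → (13, 8)
5P: (13, 8) + (5, 18). λ = (18 - 8)/(5 - 13) ≡ 10/39 mod 47. 39⁻¹ ≡ 41 (mod 47), so λ ≡ 34.
  x = λ² - 13 - 5 = 1156 - 18 ≡ 10; y = λ·(13 - 10) - 8 ≡ 0. → (10, 0)
6P: (10, 0) + (5, 18). λ = (18 - 0)/(5 - 10) ≡ 18/42 mod 47. 42⁻¹ ≡ 28 (mod 47) since 42·28 = 1176 ≡ 1, so λ ≡ 34.
  x = λ² - 10 - 5 = 1156 - 15 ≡ 13; y = λ·(10 - 13) - 0 ≡ 39. → (13, 39)
7P: (13, 39) + (5, 18). λ = (18 - 39)/(5 - 13) ≡ 26/39 mod 47. 39⁻¹ ≡ 41 (mod 47), so λ ≡ 32.
  x = λ² - 13 - 5 = 1024 - 18 ≡ 19; y = λ·(13 - 19) - 39 ≡ 4. → (19, 4)
8P: (19, 4) + (5, 18). λ = (18 - 4)/(5 - 19) ≡ 14/33 mod 47. 33⁻¹ ≡ 10 (mod 47) since 33·10 = 330 ≡ 1, so λ ≡ 46.
  x = λ² - 19 - 5 = 2116 - 24 ≡ 24; y = λ·(19 - 24) - 4 ≡ 1. → (24, 1)
9P: (24, 1) + (5, 18). λ = (18 - 1)/(5 - 24) ≡ 17/28 mod 47. 28⁻¹ ≡ 42 (mod 47), so λ ≡ 9.
  x = λ² - 24 - 5 = 81 - 29 ≡ 5; y = λ·(24 - 5) - 1 ≡ 29. → (5, 29)
10P: (5, 29) + (5, 18): same x and y₁ ≡ -y₂, so the sum is O.
10P = O, so the order is 10.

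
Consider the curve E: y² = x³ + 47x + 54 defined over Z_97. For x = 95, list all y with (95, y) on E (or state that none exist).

7, 90

x³ + 47x + 54 = 861894 ≡ 49 (mod 97).
Square roots of 49 mod 97: 7 and 90 (since 7² = 49 ≡ 49).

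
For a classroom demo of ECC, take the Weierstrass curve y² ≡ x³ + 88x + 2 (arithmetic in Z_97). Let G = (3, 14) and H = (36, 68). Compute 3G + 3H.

First 3G:
Repeated addition: build up to 3G.
2G: tangent at (3, 14): λ = (3·3² + 88)/(2·14) ≡ 18/28. 28⁻¹ ≡ 52 (mod 97), so λ ≡ 18·52 ≡ 63.
  x = λ² - 3 - 3 = 3969 - 6 ≡ 83; y = λ·(3 - 83) - 14 ≡ 87. → (83, 87)
3G: (83, 87) + (3, 14). λ = (14 - 87)/(3 - 83) ≡ 24/17 mod 97. 17⁻¹ ≡ 40 (mod 97), so λ ≡ 87.
  x = λ² - 83 - 3 = 7569 - 86 ≡ 14; y = λ·(83 - 14) - 87 ≡ 96. → (14, 96)
3G = (14, 96).
Next 3H:
Repeated addition: build up to 3H.
2H: tangent at (36, 68): λ = (3·36² + 88)/(2·68) ≡ 96/39. 39⁻¹ ≡ 5 (mod 97), so λ ≡ 96·5 ≡ 92.
  x = λ² - 36 - 36 = 8464 - 72 ≡ 50; y = λ·(36 - 50) - 68 ≡ 2. → (50, 2)
3H: (50, 2) + (36, 68). λ = (68 - 2)/(36 - 50) ≡ 66/83 mod 97. 83⁻¹ ≡ 90 (mod 97) since 83·90 = 7470 ≡ 1, so λ ≡ 23.
  x = λ² - 50 - 36 = 529 - 86 ≡ 55; y = λ·(50 - 55) - 2 ≡ 77. → (55, 77)
3H = (55, 77).
Finally 3G + 3H:
(14, 96) + (55, 77). λ = (77 - 96)/(55 - 14) ≡ 78/41 mod 97. 41⁻¹ ≡ 71 (mod 97), so λ ≡ 9.
  x = λ² - 14 - 55 = 81 - 69 ≡ 12; y = λ·(14 - 12) - 96 ≡ 19. → (12, 19)

(12, 19)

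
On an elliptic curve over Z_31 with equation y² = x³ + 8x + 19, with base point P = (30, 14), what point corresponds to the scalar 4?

Repeated addition: build up to 4P.
2P: tangent at (30, 14): λ = (3·30² + 8)/(2·14) ≡ 11/28. 28⁻¹ ≡ 10 (mod 31) since 28·10 = 280 ≡ 1, so λ ≡ 11·10 ≡ 17.
  x = λ² - 30 - 30 = 289 - 60 ≡ 12; y = λ·(30 - 12) - 14 ≡ 13. → (12, 13)
3P: (12, 13) + (30, 14). λ = (14 - 13)/(30 - 12) ≡ 1/18 mod 31. 18⁻¹ ≡ 19 (mod 31), so λ ≡ 19.
  x = λ² - 12 - 30 = 361 - 42 ≡ 9; y = λ·(12 - 9) - 13 ≡ 13. → (9, 13)
4P: (9, 13) + (30, 14). λ = (14 - 13)/(30 - 9) ≡ 1/21 mod 31. 21⁻¹ ≡ 3 (mod 31) since 21·3 = 63 ≡ 1, so λ ≡ 3.
  x = λ² - 9 - 30 = 9 - 39 ≡ 1; y = λ·(9 - 1) - 13 ≡ 11. → (1, 11)

(1, 11)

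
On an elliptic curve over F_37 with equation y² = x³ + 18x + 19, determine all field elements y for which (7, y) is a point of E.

9, 28

x³ + 18x + 19 = 488 ≡ 7 (mod 37).
Square roots of 7 mod 37: 9 and 28 (since 9² = 81 ≡ 7).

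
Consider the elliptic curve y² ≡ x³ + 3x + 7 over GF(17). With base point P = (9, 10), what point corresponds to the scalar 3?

Repeated addition: build up to 3P.
2P: tangent at (9, 10): λ = (3·9² + 3)/(2·10) ≡ 8/3. 3⁻¹ ≡ 6 (mod 17), so λ ≡ 8·6 ≡ 14.
  x = λ² - 9 - 9 = 196 - 18 ≡ 8; y = λ·(9 - 8) - 10 ≡ 4. → (8, 4)
3P: (8, 4) + (9, 10). λ = (10 - 4)/(9 - 8) ≡ 6/1 mod 17. 1⁻¹ ≡ 1 (mod 17) since 1·1 = 1 ≡ 1, so λ ≡ 6.
  x = λ² - 8 - 9 = 36 - 17 ≡ 2; y = λ·(8 - 2) - 4 ≡ 15. → (2, 15)

(2, 15)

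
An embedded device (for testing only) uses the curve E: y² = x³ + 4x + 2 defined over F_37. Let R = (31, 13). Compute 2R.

tangent at (31, 13): λ = (3·31² + 4)/(2·13) ≡ 1/26. 26⁻¹ ≡ 10 (mod 37), so λ ≡ 1·10 ≡ 10.
  x = λ² - 31 - 31 = 100 - 62 ≡ 1; y = λ·(31 - 1) - 13 ≡ 28. → (1, 28)

(1, 28)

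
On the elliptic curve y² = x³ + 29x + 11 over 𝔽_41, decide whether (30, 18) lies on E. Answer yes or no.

y² = 18² ≡ 37; x³ + 29x + 11 = 27881 ≡ 1 (mod 41). 37 ≠ 1.

no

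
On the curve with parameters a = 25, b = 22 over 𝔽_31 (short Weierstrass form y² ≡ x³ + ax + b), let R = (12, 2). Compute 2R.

(11, 27)

tangent at (12, 2): λ = (3·12² + 25)/(2·2) ≡ 23/4. 4⁻¹ ≡ 8 (mod 31) since 4·8 = 32 ≡ 1, so λ ≡ 23·8 ≡ 29.
  x = λ² - 12 - 12 = 841 - 24 ≡ 11; y = λ·(12 - 11) - 2 ≡ 27. → (11, 27)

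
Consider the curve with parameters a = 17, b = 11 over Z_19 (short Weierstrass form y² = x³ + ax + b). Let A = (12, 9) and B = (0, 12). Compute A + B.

(13, 15)

(12, 9) + (0, 12). λ = (12 - 9)/(0 - 12) ≡ 3/7 mod 19. 7⁻¹ ≡ 11 (mod 19), so λ ≡ 14.
  x = λ² - 12 - 0 = 196 - 12 ≡ 13; y = λ·(12 - 13) - 9 ≡ 15. → (13, 15)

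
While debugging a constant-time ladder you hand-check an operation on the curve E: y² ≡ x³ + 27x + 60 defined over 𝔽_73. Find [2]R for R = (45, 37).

(7, 64)

tangent at (45, 37): λ = (3·45² + 27)/(2·37) ≡ 43/1. 1⁻¹ ≡ 1 (mod 73), so λ ≡ 43·1 ≡ 43.
  x = λ² - 45 - 45 = 1849 - 90 ≡ 7; y = λ·(45 - 7) - 37 ≡ 64. → (7, 64)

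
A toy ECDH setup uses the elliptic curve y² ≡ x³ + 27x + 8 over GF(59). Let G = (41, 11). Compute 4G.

Double-and-add on 4 = (100)₂. Start with G = (41, 11) for the leading 1-bit.
double: tangent at (41, 11): λ = (3·41² + 27)/(2·11) ≡ 55/22. 22⁻¹ ≡ 51 (mod 59) since 22·51 = 1122 ≡ 1, so λ ≡ 55·51 ≡ 32.
  x = λ² - 41 - 41 = 1024 - 82 ≡ 57; y = λ·(41 - 57) - 11 ≡ 8. → (57, 8)
double: tangent at (57, 8): λ = (3·57² + 27)/(2·8) ≡ 39/16. 16⁻¹ ≡ 48 (mod 59) since 16·48 = 768 ≡ 1, so λ ≡ 39·48 ≡ 43.
  x = λ² - 57 - 57 = 1849 - 114 ≡ 24; y = λ·(57 - 24) - 8 ≡ 54. → (24, 54)

(24, 54)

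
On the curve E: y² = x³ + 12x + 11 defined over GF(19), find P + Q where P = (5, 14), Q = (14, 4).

(5, 14) + (14, 4). λ = (4 - 14)/(14 - 5) ≡ 9/9 mod 19. 9⁻¹ ≡ 17 (mod 19), so λ ≡ 1.
  x = λ² - 5 - 14 = 1 - 19 ≡ 1; y = λ·(5 - 1) - 14 ≡ 9. → (1, 9)

(1, 9)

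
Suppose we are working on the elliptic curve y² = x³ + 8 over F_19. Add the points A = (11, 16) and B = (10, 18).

(11, 16) + (10, 18). λ = (18 - 16)/(10 - 11) ≡ 2/18 mod 19. 18⁻¹ ≡ 18 (mod 19), so λ ≡ 17.
  x = λ² - 11 - 10 = 289 - 21 ≡ 2; y = λ·(11 - 2) - 16 ≡ 4. → (2, 4)

(2, 4)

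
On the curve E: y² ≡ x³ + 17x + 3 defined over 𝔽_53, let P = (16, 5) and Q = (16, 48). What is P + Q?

The two points share x = 16 and their y-coordinates satisfy 5 + 48 ≡ 0 (mod 53), so they are inverses. Their sum is O.

O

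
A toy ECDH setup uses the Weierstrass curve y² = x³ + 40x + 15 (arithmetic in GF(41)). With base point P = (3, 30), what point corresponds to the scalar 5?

(37, 23)

Double-and-add on 5 = (101)₂. Start with P = (3, 30) for the leading 1-bit.
double: tangent at (3, 30): λ = (3·3² + 40)/(2·30) ≡ 26/19. 19⁻¹ ≡ 13 (mod 41), so λ ≡ 26·13 ≡ 10.
  x = λ² - 3 - 3 = 100 - 6 ≡ 12; y = λ·(3 - 12) - 30 ≡ 3. → (12, 3)
double: tangent at (12, 3): λ = (3·12² + 40)/(2·3) ≡ 21/6. 6⁻¹ ≡ 7 (mod 41), so λ ≡ 21·7 ≡ 24.
  x = λ² - 12 - 12 = 576 - 24 ≡ 19; y = λ·(12 - 19) - 3 ≡ 34. → (19, 34)
add P: (19, 34) + (3, 30). λ = (30 - 34)/(3 - 19) ≡ 37/25 mod 41. 25⁻¹ ≡ 23 (mod 41), so λ ≡ 31.
  x = λ² - 19 - 3 = 961 - 22 ≡ 37; y = λ·(19 - 37) - 34 ≡ 23. → (37, 23)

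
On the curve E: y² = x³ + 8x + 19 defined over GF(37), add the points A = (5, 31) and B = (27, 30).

(5, 31) + (27, 30). λ = (30 - 31)/(27 - 5) ≡ 36/22 mod 37. 22⁻¹ ≡ 32 (mod 37) since 22·32 = 704 ≡ 1, so λ ≡ 5.
  x = λ² - 5 - 27 = 25 - 32 ≡ 30; y = λ·(5 - 30) - 31 ≡ 29. → (30, 29)

(30, 29)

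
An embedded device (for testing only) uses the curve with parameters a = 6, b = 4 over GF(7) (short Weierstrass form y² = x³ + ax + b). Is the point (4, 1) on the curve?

y² = 1² ≡ 1; x³ + 6x + 4 = 92 ≡ 1 (mod 7). 1 = 1.

yes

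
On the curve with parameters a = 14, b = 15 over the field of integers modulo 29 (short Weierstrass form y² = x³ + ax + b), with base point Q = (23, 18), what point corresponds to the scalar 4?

Repeated addition: build up to 4Q.
2Q: tangent at (23, 18): λ = (3·23² + 14)/(2·18) ≡ 6/7. 7⁻¹ ≡ 25 (mod 29), so λ ≡ 6·25 ≡ 5.
  x = λ² - 23 - 23 = 25 - 46 ≡ 8; y = λ·(23 - 8) - 18 ≡ 28. → (8, 28)
3Q: (8, 28) + (23, 18). λ = (18 - 28)/(23 - 8) ≡ 19/15 mod 29. 15⁻¹ ≡ 2 (mod 29) since 15·2 = 30 ≡ 1, so λ ≡ 9.
  x = λ² - 8 - 23 = 81 - 31 ≡ 21; y = λ·(8 - 21) - 28 ≡ 0. → (21, 0)
4Q: (21, 0) + (23, 18). λ = (18 - 0)/(23 - 21) ≡ 18/2 mod 29. 2⁻¹ ≡ 15 (mod 29), so λ ≡ 9.
  x = λ² - 21 - 23 = 81 - 44 ≡ 8; y = λ·(21 - 8) - 0 ≡ 1. → (8, 1)

(8, 1)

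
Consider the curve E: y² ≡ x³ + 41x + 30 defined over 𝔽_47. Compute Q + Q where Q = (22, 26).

tangent at (22, 26): λ = (3·22² + 41)/(2·26) ≡ 36/5. 5⁻¹ ≡ 19 (mod 47), so λ ≡ 36·19 ≡ 26.
  x = λ² - 22 - 22 = 676 - 44 ≡ 21; y = λ·(22 - 21) - 26 ≡ 0. → (21, 0)

(21, 0)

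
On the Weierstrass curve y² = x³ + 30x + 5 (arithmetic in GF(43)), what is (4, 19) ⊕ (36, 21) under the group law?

(24, 12)

(4, 19) + (36, 21). λ = (21 - 19)/(36 - 4) ≡ 2/32 mod 43. 32⁻¹ ≡ 39 (mod 43), so λ ≡ 35.
  x = λ² - 4 - 36 = 1225 - 40 ≡ 24; y = λ·(4 - 24) - 19 ≡ 12. → (24, 12)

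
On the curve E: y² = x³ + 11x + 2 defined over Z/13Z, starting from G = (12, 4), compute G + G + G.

(3, 6)

Repeated addition: build up to 3G.
2G: tangent at (12, 4): λ = (3·12² + 11)/(2·4) ≡ 1/8. 8⁻¹ ≡ 5 (mod 13), so λ ≡ 1·5 ≡ 5.
  x = λ² - 12 - 12 = 25 - 24 ≡ 1; y = λ·(12 - 1) - 4 ≡ 12. → (1, 12)
3G: (1, 12) + (12, 4). λ = (4 - 12)/(12 - 1) ≡ 5/11 mod 13. 11⁻¹ ≡ 6 (mod 13), so λ ≡ 4.
  x = λ² - 1 - 12 = 16 - 13 ≡ 3; y = λ·(1 - 3) - 12 ≡ 6. → (3, 6)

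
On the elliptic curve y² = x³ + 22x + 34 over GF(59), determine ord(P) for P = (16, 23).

9

2P: tangent at (16, 23): λ = (3·16² + 22)/(2·23) ≡ 23/46. 46⁻¹ ≡ 9 (mod 59) since 46·9 = 414 ≡ 1, so λ ≡ 23·9 ≡ 30.
  x = λ² - 16 - 16 = 900 - 32 ≡ 42; y = λ·(16 - 42) - 23 ≡ 23. → (42, 23)
3P: (42, 23) + (16, 23). λ = (23 - 23)/(16 - 42) ≡ 0/33 mod 59. 33⁻¹ ≡ 34 (mod 59) since 33·34 = 1122 ≡ 1, so λ ≡ 0.
  x = λ² - 42 - 16 = 0 - 58 ≡ 1; y = λ·(42 - 1) - 23 ≡ 36. → (1, 36)
4P: (1, 36) + (16, 23). λ = (23 - 36)/(16 - 1) ≡ 46/15 mod 59. 15⁻¹ ≡ 4 (mod 59), so λ ≡ 7.
  x = λ² - 1 - 16 = 49 - 17 ≡ 32; y = λ·(1 - 32) - 36 ≡ 42. → (32, 42)
5P: (32, 42) + (16, 23). λ = (23 - 42)/(16 - 32) ≡ 40/43 mod 59. 43⁻¹ ≡ 11 (mod 59) since 43·11 = 473 ≡ 1, so λ ≡ 27.
  x = λ² - 32 - 16 = 729 - 48 ≡ 32; y = λ·(32 - 32) - 42 ≡ 17. → (32, 17)
6P: (32, 17) + (16, 23). λ = (23 - 17)/(16 - 32) ≡ 6/43 mod 59. 43⁻¹ ≡ 11 (mod 59), so λ ≡ 7.
  x = λ² - 32 - 16 = 49 - 48 ≡ 1; y = λ·(32 - 1) - 17 ≡ 23. → (1, 23)
7P: (1, 23) + (16, 23). λ = (23 - 23)/(16 - 1) ≡ 0/15 mod 59. 15⁻¹ ≡ 4 (mod 59) since 15·4 = 60 ≡ 1, so λ ≡ 0.
  x = λ² - 1 - 16 = 0 - 17 ≡ 42; y = λ·(1 - 42) - 23 ≡ 36. → (42, 36)
8P: (42, 36) + (16, 23). λ = (23 - 36)/(16 - 42) ≡ 46/33 mod 59. 33⁻¹ ≡ 34 (mod 59), so λ ≡ 30.
  x = λ² - 42 - 16 = 900 - 58 ≡ 16; y = λ·(42 - 16) - 36 ≡ 36. → (16, 36)
9P: (16, 36) + (16, 23): same x and y₁ ≡ -y₂, so the sum is 𝒪.
9P = 𝒪, so the order is 9.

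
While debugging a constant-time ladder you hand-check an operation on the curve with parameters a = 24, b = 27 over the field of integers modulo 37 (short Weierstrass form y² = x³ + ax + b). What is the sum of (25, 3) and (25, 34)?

O

The two points share x = 25 and their y-coordinates satisfy 3 + 34 ≡ 0 (mod 37), so they are inverses. Their sum is O.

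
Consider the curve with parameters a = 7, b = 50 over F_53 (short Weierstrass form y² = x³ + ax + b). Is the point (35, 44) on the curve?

yes

y² = 44² ≡ 28; x³ + 7x + 50 = 43170 ≡ 28 (mod 53). 28 = 28.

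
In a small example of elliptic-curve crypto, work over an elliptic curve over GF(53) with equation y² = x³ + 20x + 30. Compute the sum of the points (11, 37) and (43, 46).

(10, 8)

(11, 37) + (43, 46). λ = (46 - 37)/(43 - 11) ≡ 9/32 mod 53. 32⁻¹ ≡ 5 (mod 53), so λ ≡ 45.
  x = λ² - 11 - 43 = 2025 - 54 ≡ 10; y = λ·(11 - 10) - 37 ≡ 8. → (10, 8)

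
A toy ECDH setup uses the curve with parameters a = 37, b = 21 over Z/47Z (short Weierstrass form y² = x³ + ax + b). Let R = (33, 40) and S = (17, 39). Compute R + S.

(33, 40) + (17, 39). λ = (39 - 40)/(17 - 33) ≡ 46/31 mod 47. 31⁻¹ ≡ 44 (mod 47) since 31·44 = 1364 ≡ 1, so λ ≡ 3.
  x = λ² - 33 - 17 = 9 - 50 ≡ 6; y = λ·(33 - 6) - 40 ≡ 41. → (6, 41)

(6, 41)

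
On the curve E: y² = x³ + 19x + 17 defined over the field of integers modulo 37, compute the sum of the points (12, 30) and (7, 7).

(12, 30) + (7, 7). λ = (7 - 30)/(7 - 12) ≡ 14/32 mod 37. 32⁻¹ ≡ 22 (mod 37) since 32·22 = 704 ≡ 1, so λ ≡ 12.
  x = λ² - 12 - 7 = 144 - 19 ≡ 14; y = λ·(12 - 14) - 30 ≡ 20. → (14, 20)

(14, 20)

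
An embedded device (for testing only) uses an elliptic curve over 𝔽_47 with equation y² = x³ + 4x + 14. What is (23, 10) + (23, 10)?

tangent at (23, 10): λ = (3·23² + 4)/(2·10) ≡ 40/20. 20⁻¹ ≡ 40 (mod 47), so λ ≡ 40·40 ≡ 2.
  x = λ² - 23 - 23 = 4 - 46 ≡ 5; y = λ·(23 - 5) - 10 ≡ 26. → (5, 26)

(5, 26)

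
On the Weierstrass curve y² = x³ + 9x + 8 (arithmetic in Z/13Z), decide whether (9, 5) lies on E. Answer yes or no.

yes

y² = 5² ≡ 12; x³ + 9x + 8 = 818 ≡ 12 (mod 13). 12 = 12.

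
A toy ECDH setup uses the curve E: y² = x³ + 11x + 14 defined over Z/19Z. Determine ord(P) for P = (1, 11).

2P: tangent at (1, 11): λ = (3·1² + 11)/(2·11) ≡ 14/3. 3⁻¹ ≡ 13 (mod 19), so λ ≡ 14·13 ≡ 11.
  x = λ² - 1 - 1 = 121 - 2 ≡ 5; y = λ·(1 - 5) - 11 ≡ 2. → (5, 2)
3P: (5, 2) + (1, 11). λ = (11 - 2)/(1 - 5) ≡ 9/15 mod 19. 15⁻¹ ≡ 14 (mod 19) since 15·14 = 210 ≡ 1, so λ ≡ 12.
  x = λ² - 5 - 1 = 144 - 6 ≡ 5; y = λ·(5 - 5) - 2 ≡ 17. → (5, 17)
4P: (5, 17) + (1, 11). λ = (11 - 17)/(1 - 5) ≡ 13/15 mod 19. 15⁻¹ ≡ 14 (mod 19), so λ ≡ 11.
  x = λ² - 5 - 1 = 121 - 6 ≡ 1; y = λ·(5 - 1) - 17 ≡ 8. → (1, 8)
5P: (1, 8) + (1, 11): same x and y₁ ≡ -y₂, so the sum is the point at infinity.
5P = the point at infinity, so the order is 5.

5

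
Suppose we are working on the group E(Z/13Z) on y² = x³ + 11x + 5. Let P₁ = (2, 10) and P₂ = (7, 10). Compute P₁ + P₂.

(2, 10) + (7, 10). λ = (10 - 10)/(7 - 2) ≡ 0/5 mod 13. 5⁻¹ ≡ 8 (mod 13), so λ ≡ 0.
  x = λ² - 2 - 7 = 0 - 9 ≡ 4; y = λ·(2 - 4) - 10 ≡ 3. → (4, 3)

(4, 3)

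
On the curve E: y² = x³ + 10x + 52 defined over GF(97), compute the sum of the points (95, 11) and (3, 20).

(10, 45)

(95, 11) + (3, 20). λ = (20 - 11)/(3 - 95) ≡ 9/5 mod 97. 5⁻¹ ≡ 39 (mod 97) since 5·39 = 195 ≡ 1, so λ ≡ 60.
  x = λ² - 95 - 3 = 3600 - 98 ≡ 10; y = λ·(95 - 10) - 11 ≡ 45. → (10, 45)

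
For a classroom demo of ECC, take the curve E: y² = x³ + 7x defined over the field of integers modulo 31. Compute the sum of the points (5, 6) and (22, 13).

(12, 13)

(5, 6) + (22, 13). λ = (13 - 6)/(22 - 5) ≡ 7/17 mod 31. 17⁻¹ ≡ 11 (mod 31), so λ ≡ 15.
  x = λ² - 5 - 22 = 225 - 27 ≡ 12; y = λ·(5 - 12) - 6 ≡ 13. → (12, 13)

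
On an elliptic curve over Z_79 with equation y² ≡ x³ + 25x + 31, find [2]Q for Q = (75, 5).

tangent at (75, 5): λ = (3·75² + 25)/(2·5) ≡ 73/10. 10⁻¹ ≡ 8 (mod 79) since 10·8 = 80 ≡ 1, so λ ≡ 73·8 ≡ 31.
  x = λ² - 75 - 75 = 961 - 150 ≡ 21; y = λ·(75 - 21) - 5 ≡ 10. → (21, 10)

(21, 10)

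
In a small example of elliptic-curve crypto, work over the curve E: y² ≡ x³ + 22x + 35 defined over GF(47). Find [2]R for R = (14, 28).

(37, 32)

tangent at (14, 28): λ = (3·14² + 22)/(2·28) ≡ 46/9. 9⁻¹ ≡ 21 (mod 47), so λ ≡ 46·21 ≡ 26.
  x = λ² - 14 - 14 = 676 - 28 ≡ 37; y = λ·(14 - 37) - 28 ≡ 32. → (37, 32)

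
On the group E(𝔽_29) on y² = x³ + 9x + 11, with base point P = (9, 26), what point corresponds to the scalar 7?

Double-and-add on 7 = (111)₂. Start with P = (9, 26) for the leading 1-bit.
double: tangent at (9, 26): λ = (3·9² + 9)/(2·26) ≡ 20/23. 23⁻¹ ≡ 24 (mod 29) since 23·24 = 552 ≡ 1, so λ ≡ 20·24 ≡ 16.
  x = λ² - 9 - 9 = 256 - 18 ≡ 6; y = λ·(9 - 6) - 26 ≡ 22. → (6, 22)
add P: (6, 22) + (9, 26). λ = (26 - 22)/(9 - 6) ≡ 4/3 mod 29. 3⁻¹ ≡ 10 (mod 29) since 3·10 = 30 ≡ 1, so λ ≡ 11.
  x = λ² - 6 - 9 = 121 - 15 ≡ 19; y = λ·(6 - 19) - 22 ≡ 9. → (19, 9)
double: tangent at (19, 9): λ = (3·19² + 9)/(2·9) ≡ 19/18. 18⁻¹ ≡ 21 (mod 29), so λ ≡ 19·21 ≡ 22.
  x = λ² - 19 - 19 = 484 - 38 ≡ 11; y = λ·(19 - 11) - 9 ≡ 22. → (11, 22)
add P: (11, 22) + (9, 26). λ = (26 - 22)/(9 - 11) ≡ 4/27 mod 29. 27⁻¹ ≡ 14 (mod 29), so λ ≡ 27.
  x = λ² - 11 - 9 = 729 - 20 ≡ 13; y = λ·(11 - 13) - 22 ≡ 11. → (13, 11)

(13, 11)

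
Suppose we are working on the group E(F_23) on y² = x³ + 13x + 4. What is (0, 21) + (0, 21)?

(12, 18)

tangent at (0, 21): λ = (3·0² + 13)/(2·21) ≡ 13/19. 19⁻¹ ≡ 17 (mod 23), so λ ≡ 13·17 ≡ 14.
  x = λ² - 0 - 0 = 196 - 0 ≡ 12; y = λ·(0 - 12) - 21 ≡ 18. → (12, 18)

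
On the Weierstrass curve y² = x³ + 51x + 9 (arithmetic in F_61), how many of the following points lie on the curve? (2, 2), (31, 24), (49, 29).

2

(2, 2): 2² ≡ 4, rhs ≡ 58 → off.
(31, 24): 24² ≡ 27, rhs ≡ 27 → on.
(49, 29): 29² ≡ 48, rhs ≡ 48 → on.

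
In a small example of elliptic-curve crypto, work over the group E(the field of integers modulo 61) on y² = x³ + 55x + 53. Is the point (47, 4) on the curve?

yes

y² = 4² ≡ 16; x³ + 55x + 53 = 106461 ≡ 16 (mod 61). 16 = 16.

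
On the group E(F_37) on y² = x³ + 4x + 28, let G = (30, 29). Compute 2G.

(11, 16)

tangent at (30, 29): λ = (3·30² + 4)/(2·29) ≡ 3/21. 21⁻¹ ≡ 30 (mod 37), so λ ≡ 3·30 ≡ 16.
  x = λ² - 30 - 30 = 256 - 60 ≡ 11; y = λ·(30 - 11) - 29 ≡ 16. → (11, 16)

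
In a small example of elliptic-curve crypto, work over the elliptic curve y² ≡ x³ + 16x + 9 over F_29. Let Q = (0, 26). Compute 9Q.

(20, 21)

Repeated addition: build up to 9Q.
2Q: tangent at (0, 26): λ = (3·0² + 16)/(2·26) ≡ 16/23. 23⁻¹ ≡ 24 (mod 29) since 23·24 = 552 ≡ 1, so λ ≡ 16·24 ≡ 7.
  x = λ² - 0 - 0 = 49 - 0 ≡ 20; y = λ·(0 - 20) - 26 ≡ 8. → (20, 8)
3Q: (20, 8) + (0, 26). λ = (26 - 8)/(0 - 20) ≡ 18/9 mod 29. 9⁻¹ ≡ 13 (mod 29), so λ ≡ 2.
  x = λ² - 20 - 0 = 4 - 20 ≡ 13; y = λ·(20 - 13) - 8 ≡ 6. → (13, 6)
4Q: (13, 6) + (0, 26). λ = (26 - 6)/(0 - 13) ≡ 20/16 mod 29. 16⁻¹ ≡ 20 (mod 29) since 16·20 = 320 ≡ 1, so λ ≡ 23.
  x = λ² - 13 - 0 = 529 - 13 ≡ 23; y = λ·(13 - 23) - 6 ≡ 25. → (23, 25)
5Q: (23, 25) + (0, 26). λ = (26 - 25)/(0 - 23) ≡ 1/6 mod 29. 6⁻¹ ≡ 5 (mod 29) since 6·5 = 30 ≡ 1, so λ ≡ 5.
  x = λ² - 23 - 0 = 25 - 23 ≡ 2; y = λ·(23 - 2) - 25 ≡ 22. → (2, 22)
6Q: (2, 22) + (0, 26). λ = (26 - 22)/(0 - 2) ≡ 4/27 mod 29. 27⁻¹ ≡ 14 (mod 29), so λ ≡ 27.
  x = λ² - 2 - 0 = 729 - 2 ≡ 2; y = λ·(2 - 2) - 22 ≡ 7. → (2, 7)
7Q: (2, 7) + (0, 26). λ = (26 - 7)/(0 - 2) ≡ 19/27 mod 29. 27⁻¹ ≡ 14 (mod 29), so λ ≡ 5.
  x = λ² - 2 - 0 = 25 - 2 ≡ 23; y = λ·(2 - 23) - 7 ≡ 4. → (23, 4)
8Q: (23, 4) + (0, 26). λ = (26 - 4)/(0 - 23) ≡ 22/6 mod 29. 6⁻¹ ≡ 5 (mod 29), so λ ≡ 23.
  x = λ² - 23 - 0 = 529 - 23 ≡ 13; y = λ·(23 - 13) - 4 ≡ 23. → (13, 23)
9Q: (13, 23) + (0, 26). λ = (26 - 23)/(0 - 13) ≡ 3/16 mod 29. 16⁻¹ ≡ 20 (mod 29) since 16·20 = 320 ≡ 1, so λ ≡ 2.
  x = λ² - 13 - 0 = 4 - 13 ≡ 20; y = λ·(13 - 20) - 23 ≡ 21. → (20, 21)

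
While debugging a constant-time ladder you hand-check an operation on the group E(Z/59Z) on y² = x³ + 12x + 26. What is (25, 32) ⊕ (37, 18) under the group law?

(0, 47)

(25, 32) + (37, 18). λ = (18 - 32)/(37 - 25) ≡ 45/12 mod 59. 12⁻¹ ≡ 5 (mod 59) since 12·5 = 60 ≡ 1, so λ ≡ 48.
  x = λ² - 25 - 37 = 2304 - 62 ≡ 0; y = λ·(25 - 0) - 32 ≡ 47. → (0, 47)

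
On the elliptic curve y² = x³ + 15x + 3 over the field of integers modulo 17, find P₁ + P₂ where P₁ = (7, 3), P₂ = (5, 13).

(13, 10)

(7, 3) + (5, 13). λ = (13 - 3)/(5 - 7) ≡ 10/15 mod 17. 15⁻¹ ≡ 8 (mod 17) since 15·8 = 120 ≡ 1, so λ ≡ 12.
  x = λ² - 7 - 5 = 144 - 12 ≡ 13; y = λ·(7 - 13) - 3 ≡ 10. → (13, 10)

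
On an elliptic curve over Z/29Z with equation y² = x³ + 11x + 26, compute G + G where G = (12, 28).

tangent at (12, 28): λ = (3·12² + 11)/(2·28) ≡ 8/27. 27⁻¹ ≡ 14 (mod 29) since 27·14 = 378 ≡ 1, so λ ≡ 8·14 ≡ 25.
  x = λ² - 12 - 12 = 625 - 24 ≡ 21; y = λ·(12 - 21) - 28 ≡ 8. → (21, 8)

(21, 8)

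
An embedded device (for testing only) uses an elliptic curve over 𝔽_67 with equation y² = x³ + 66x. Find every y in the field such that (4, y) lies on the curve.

23, 44

x³ + 66x + 0 = 328 ≡ 60 (mod 67).
Square roots of 60 mod 67: 23 and 44 (since 23² = 529 ≡ 60).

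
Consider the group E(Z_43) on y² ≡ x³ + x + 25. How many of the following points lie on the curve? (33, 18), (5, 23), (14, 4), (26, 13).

1

(33, 18): 18² ≡ 23, rhs ≡ 4 → off.
(5, 23): 23² ≡ 13, rhs ≡ 26 → off.
(14, 4): 4² ≡ 16, rhs ≡ 31 → off.
(26, 13): 13² ≡ 40, rhs ≡ 40 → on.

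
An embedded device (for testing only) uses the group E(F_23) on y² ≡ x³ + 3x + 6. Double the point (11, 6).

(17, 18)

tangent at (11, 6): λ = (3·11² + 3)/(2·6) ≡ 21/12. 12⁻¹ ≡ 2 (mod 23), so λ ≡ 21·2 ≡ 19.
  x = λ² - 11 - 11 = 361 - 22 ≡ 17; y = λ·(11 - 17) - 6 ≡ 18. → (17, 18)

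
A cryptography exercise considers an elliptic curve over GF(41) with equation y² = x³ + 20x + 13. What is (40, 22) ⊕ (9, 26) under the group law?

(2, 26)

(40, 22) + (9, 26). λ = (26 - 22)/(9 - 40) ≡ 4/10 mod 41. 10⁻¹ ≡ 37 (mod 41) since 10·37 = 370 ≡ 1, so λ ≡ 25.
  x = λ² - 40 - 9 = 625 - 49 ≡ 2; y = λ·(40 - 2) - 22 ≡ 26. → (2, 26)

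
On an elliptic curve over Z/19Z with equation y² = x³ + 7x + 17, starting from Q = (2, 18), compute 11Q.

(5, 14)

Repeated addition: build up to 11Q.
2Q: tangent at (2, 18): λ = (3·2² + 7)/(2·18) ≡ 0/17. 17⁻¹ ≡ 9 (mod 19), so λ ≡ 0·9 ≡ 0.
  x = λ² - 2 - 2 = 0 - 4 ≡ 15; y = λ·(2 - 15) - 18 ≡ 1. → (15, 1)
3Q: (15, 1) + (2, 18). λ = (18 - 1)/(2 - 15) ≡ 17/6 mod 19. 6⁻¹ ≡ 16 (mod 19), so λ ≡ 6.
  x = λ² - 15 - 2 = 36 - 17 ≡ 0; y = λ·(15 - 0) - 1 ≡ 13. → (0, 13)
4Q: (0, 13) + (2, 18). λ = (18 - 13)/(2 - 0) ≡ 5/2 mod 19. 2⁻¹ ≡ 10 (mod 19), so λ ≡ 12.
  x = λ² - 0 - 2 = 144 - 2 ≡ 9; y = λ·(0 - 9) - 13 ≡ 12. → (9, 12)
5Q: (9, 12) + (2, 18). λ = (18 - 12)/(2 - 9) ≡ 6/12 mod 19. 12⁻¹ ≡ 8 (mod 19), so λ ≡ 10.
  x = λ² - 9 - 2 = 100 - 11 ≡ 13; y = λ·(9 - 13) - 12 ≡ 5. → (13, 5)
6Q: (13, 5) + (2, 18). λ = (18 - 5)/(2 - 13) ≡ 13/8 mod 19. 8⁻¹ ≡ 12 (mod 19), so λ ≡ 4.
  x = λ² - 13 - 2 = 16 - 15 ≡ 1; y = λ·(13 - 1) - 5 ≡ 5. → (1, 5)
7Q: (1, 5) + (2, 18). λ = (18 - 5)/(2 - 1) ≡ 13/1 mod 19. 1⁻¹ ≡ 1 (mod 19), so λ ≡ 13.
  x = λ² - 1 - 2 = 169 - 3 ≡ 14; y = λ·(1 - 14) - 5 ≡ 16. → (14, 16)
8Q: (14, 16) + (2, 18). λ = (18 - 16)/(2 - 14) ≡ 2/7 mod 19. 7⁻¹ ≡ 11 (mod 19) since 7·11 = 77 ≡ 1, so λ ≡ 3.
  x = λ² - 14 - 2 = 9 - 16 ≡ 12; y = λ·(14 - 12) - 16 ≡ 9. → (12, 9)
9Q: (12, 9) + (2, 18). λ = (18 - 9)/(2 - 12) ≡ 9/9 mod 19. 9⁻¹ ≡ 17 (mod 19) since 9·17 = 153 ≡ 1, so λ ≡ 1.
  x = λ² - 12 - 2 = 1 - 14 ≡ 6; y = λ·(12 - 6) - 9 ≡ 16. → (6, 16)
10Q: (6, 16) + (2, 18). λ = (18 - 16)/(2 - 6) ≡ 2/15 mod 19. 15⁻¹ ≡ 14 (mod 19), so λ ≡ 9.
  x = λ² - 6 - 2 = 81 - 8 ≡ 16; y = λ·(6 - 16) - 16 ≡ 8. → (16, 8)
11Q: (16, 8) + (2, 18). λ = (18 - 8)/(2 - 16) ≡ 10/5 mod 19. 5⁻¹ ≡ 4 (mod 19), so λ ≡ 2.
  x = λ² - 16 - 2 = 4 - 18 ≡ 5; y = λ·(16 - 5) - 8 ≡ 14. → (5, 14)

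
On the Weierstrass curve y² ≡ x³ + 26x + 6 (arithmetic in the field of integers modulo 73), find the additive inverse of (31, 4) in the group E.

(31, 69)

-(31, 4) = (31, -4 mod 73) = (31, 69).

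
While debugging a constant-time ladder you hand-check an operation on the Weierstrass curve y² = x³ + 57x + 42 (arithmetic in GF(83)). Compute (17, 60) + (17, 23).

The two points share x = 17 and their y-coordinates satisfy 60 + 23 ≡ 0 (mod 83), so they are inverses. Their sum is O.

O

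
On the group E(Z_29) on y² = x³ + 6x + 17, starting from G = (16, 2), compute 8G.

(26, 28)

Repeated addition: build up to 8G.
2G: tangent at (16, 2): λ = (3·16² + 6)/(2·2) ≡ 20/4. 4⁻¹ ≡ 22 (mod 29), so λ ≡ 20·22 ≡ 5.
  x = λ² - 16 - 16 = 25 - 32 ≡ 22; y = λ·(16 - 22) - 2 ≡ 26. → (22, 26)
3G: (22, 26) + (16, 2). λ = (2 - 26)/(16 - 22) ≡ 5/23 mod 29. 23⁻¹ ≡ 24 (mod 29), so λ ≡ 4.
  x = λ² - 22 - 16 = 16 - 38 ≡ 7; y = λ·(22 - 7) - 26 ≡ 5. → (7, 5)
4G: (7, 5) + (16, 2). λ = (2 - 5)/(16 - 7) ≡ 26/9 mod 29. 9⁻¹ ≡ 13 (mod 29), so λ ≡ 19.
  x = λ² - 7 - 16 = 361 - 23 ≡ 19; y = λ·(7 - 19) - 5 ≡ 28. → (19, 28)
5G: (19, 28) + (16, 2). λ = (2 - 28)/(16 - 19) ≡ 3/26 mod 29. 26⁻¹ ≡ 19 (mod 29), so λ ≡ 28.
  x = λ² - 19 - 16 = 784 - 35 ≡ 24; y = λ·(19 - 24) - 28 ≡ 6. → (24, 6)
6G: (24, 6) + (16, 2). λ = (2 - 6)/(16 - 24) ≡ 25/21 mod 29. 21⁻¹ ≡ 18 (mod 29) since 21·18 = 378 ≡ 1, so λ ≡ 15.
  x = λ² - 24 - 16 = 225 - 40 ≡ 11; y = λ·(24 - 11) - 6 ≡ 15. → (11, 15)
7G: (11, 15) + (16, 2). λ = (2 - 15)/(16 - 11) ≡ 16/5 mod 29. 5⁻¹ ≡ 6 (mod 29), so λ ≡ 9.
  x = λ² - 11 - 16 = 81 - 27 ≡ 25; y = λ·(11 - 25) - 15 ≡ 4. → (25, 4)
8G: (25, 4) + (16, 2). λ = (2 - 4)/(16 - 25) ≡ 27/20 mod 29. 20⁻¹ ≡ 16 (mod 29), so λ ≡ 26.
  x = λ² - 25 - 16 = 676 - 41 ≡ 26; y = λ·(25 - 26) - 4 ≡ 28. → (26, 28)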